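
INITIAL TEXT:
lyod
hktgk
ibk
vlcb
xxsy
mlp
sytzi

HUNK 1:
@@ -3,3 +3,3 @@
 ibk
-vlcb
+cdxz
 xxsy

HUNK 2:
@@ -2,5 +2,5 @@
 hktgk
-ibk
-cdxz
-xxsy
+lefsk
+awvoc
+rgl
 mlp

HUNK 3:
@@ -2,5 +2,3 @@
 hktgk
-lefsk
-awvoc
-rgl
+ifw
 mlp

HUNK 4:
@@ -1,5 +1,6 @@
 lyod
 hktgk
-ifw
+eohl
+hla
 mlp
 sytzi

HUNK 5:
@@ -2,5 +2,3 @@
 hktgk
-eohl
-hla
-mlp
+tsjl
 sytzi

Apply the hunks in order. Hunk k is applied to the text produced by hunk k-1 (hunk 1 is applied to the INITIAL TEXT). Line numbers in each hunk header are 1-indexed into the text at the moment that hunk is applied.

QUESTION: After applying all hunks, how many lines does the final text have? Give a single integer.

Hunk 1: at line 3 remove [vlcb] add [cdxz] -> 7 lines: lyod hktgk ibk cdxz xxsy mlp sytzi
Hunk 2: at line 2 remove [ibk,cdxz,xxsy] add [lefsk,awvoc,rgl] -> 7 lines: lyod hktgk lefsk awvoc rgl mlp sytzi
Hunk 3: at line 2 remove [lefsk,awvoc,rgl] add [ifw] -> 5 lines: lyod hktgk ifw mlp sytzi
Hunk 4: at line 1 remove [ifw] add [eohl,hla] -> 6 lines: lyod hktgk eohl hla mlp sytzi
Hunk 5: at line 2 remove [eohl,hla,mlp] add [tsjl] -> 4 lines: lyod hktgk tsjl sytzi
Final line count: 4

Answer: 4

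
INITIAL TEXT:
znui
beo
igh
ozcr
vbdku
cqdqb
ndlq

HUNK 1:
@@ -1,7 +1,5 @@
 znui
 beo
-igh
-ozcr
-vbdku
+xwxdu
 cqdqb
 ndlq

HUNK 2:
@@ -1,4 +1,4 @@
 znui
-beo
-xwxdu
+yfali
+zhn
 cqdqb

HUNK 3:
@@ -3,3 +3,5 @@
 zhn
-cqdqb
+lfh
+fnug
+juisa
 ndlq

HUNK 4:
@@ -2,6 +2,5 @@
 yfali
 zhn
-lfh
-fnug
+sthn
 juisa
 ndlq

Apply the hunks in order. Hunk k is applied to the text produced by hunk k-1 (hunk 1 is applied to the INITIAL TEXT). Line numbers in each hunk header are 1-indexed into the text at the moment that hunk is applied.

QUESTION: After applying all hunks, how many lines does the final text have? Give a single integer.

Hunk 1: at line 1 remove [igh,ozcr,vbdku] add [xwxdu] -> 5 lines: znui beo xwxdu cqdqb ndlq
Hunk 2: at line 1 remove [beo,xwxdu] add [yfali,zhn] -> 5 lines: znui yfali zhn cqdqb ndlq
Hunk 3: at line 3 remove [cqdqb] add [lfh,fnug,juisa] -> 7 lines: znui yfali zhn lfh fnug juisa ndlq
Hunk 4: at line 2 remove [lfh,fnug] add [sthn] -> 6 lines: znui yfali zhn sthn juisa ndlq
Final line count: 6

Answer: 6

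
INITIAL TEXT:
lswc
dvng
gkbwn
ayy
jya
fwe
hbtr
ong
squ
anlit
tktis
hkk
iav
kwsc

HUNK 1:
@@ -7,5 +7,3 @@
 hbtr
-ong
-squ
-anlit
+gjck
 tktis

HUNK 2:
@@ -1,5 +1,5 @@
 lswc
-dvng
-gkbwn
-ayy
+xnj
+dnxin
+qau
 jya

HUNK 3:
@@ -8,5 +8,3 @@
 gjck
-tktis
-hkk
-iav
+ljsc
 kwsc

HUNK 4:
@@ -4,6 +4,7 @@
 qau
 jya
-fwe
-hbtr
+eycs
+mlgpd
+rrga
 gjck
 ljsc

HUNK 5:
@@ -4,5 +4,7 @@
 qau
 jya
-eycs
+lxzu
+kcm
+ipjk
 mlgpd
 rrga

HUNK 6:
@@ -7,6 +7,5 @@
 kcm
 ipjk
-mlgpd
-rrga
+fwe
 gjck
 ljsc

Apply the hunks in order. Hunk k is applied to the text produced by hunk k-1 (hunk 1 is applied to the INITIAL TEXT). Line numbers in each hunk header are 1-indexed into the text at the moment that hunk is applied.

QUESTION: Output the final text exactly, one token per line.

Hunk 1: at line 7 remove [ong,squ,anlit] add [gjck] -> 12 lines: lswc dvng gkbwn ayy jya fwe hbtr gjck tktis hkk iav kwsc
Hunk 2: at line 1 remove [dvng,gkbwn,ayy] add [xnj,dnxin,qau] -> 12 lines: lswc xnj dnxin qau jya fwe hbtr gjck tktis hkk iav kwsc
Hunk 3: at line 8 remove [tktis,hkk,iav] add [ljsc] -> 10 lines: lswc xnj dnxin qau jya fwe hbtr gjck ljsc kwsc
Hunk 4: at line 4 remove [fwe,hbtr] add [eycs,mlgpd,rrga] -> 11 lines: lswc xnj dnxin qau jya eycs mlgpd rrga gjck ljsc kwsc
Hunk 5: at line 4 remove [eycs] add [lxzu,kcm,ipjk] -> 13 lines: lswc xnj dnxin qau jya lxzu kcm ipjk mlgpd rrga gjck ljsc kwsc
Hunk 6: at line 7 remove [mlgpd,rrga] add [fwe] -> 12 lines: lswc xnj dnxin qau jya lxzu kcm ipjk fwe gjck ljsc kwsc

Answer: lswc
xnj
dnxin
qau
jya
lxzu
kcm
ipjk
fwe
gjck
ljsc
kwsc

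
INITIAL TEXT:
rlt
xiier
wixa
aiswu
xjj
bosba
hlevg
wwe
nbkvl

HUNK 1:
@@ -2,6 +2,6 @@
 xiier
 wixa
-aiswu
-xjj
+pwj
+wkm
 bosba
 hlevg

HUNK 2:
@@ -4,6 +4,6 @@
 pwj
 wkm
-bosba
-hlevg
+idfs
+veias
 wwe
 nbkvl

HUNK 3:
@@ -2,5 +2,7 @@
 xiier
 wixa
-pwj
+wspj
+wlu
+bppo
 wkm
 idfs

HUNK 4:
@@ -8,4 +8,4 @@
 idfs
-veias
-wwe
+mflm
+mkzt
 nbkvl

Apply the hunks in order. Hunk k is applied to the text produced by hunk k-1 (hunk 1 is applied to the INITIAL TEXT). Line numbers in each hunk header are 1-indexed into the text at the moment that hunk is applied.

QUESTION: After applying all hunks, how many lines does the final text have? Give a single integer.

Hunk 1: at line 2 remove [aiswu,xjj] add [pwj,wkm] -> 9 lines: rlt xiier wixa pwj wkm bosba hlevg wwe nbkvl
Hunk 2: at line 4 remove [bosba,hlevg] add [idfs,veias] -> 9 lines: rlt xiier wixa pwj wkm idfs veias wwe nbkvl
Hunk 3: at line 2 remove [pwj] add [wspj,wlu,bppo] -> 11 lines: rlt xiier wixa wspj wlu bppo wkm idfs veias wwe nbkvl
Hunk 4: at line 8 remove [veias,wwe] add [mflm,mkzt] -> 11 lines: rlt xiier wixa wspj wlu bppo wkm idfs mflm mkzt nbkvl
Final line count: 11

Answer: 11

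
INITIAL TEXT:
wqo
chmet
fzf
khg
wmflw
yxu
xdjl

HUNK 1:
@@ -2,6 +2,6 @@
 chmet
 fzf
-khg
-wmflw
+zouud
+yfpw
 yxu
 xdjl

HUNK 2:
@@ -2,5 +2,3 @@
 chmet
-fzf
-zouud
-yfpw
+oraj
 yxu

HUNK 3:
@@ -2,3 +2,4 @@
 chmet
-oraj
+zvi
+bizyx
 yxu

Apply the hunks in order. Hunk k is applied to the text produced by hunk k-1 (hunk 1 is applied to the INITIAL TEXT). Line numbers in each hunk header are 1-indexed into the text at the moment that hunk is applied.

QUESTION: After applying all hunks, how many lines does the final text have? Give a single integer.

Answer: 6

Derivation:
Hunk 1: at line 2 remove [khg,wmflw] add [zouud,yfpw] -> 7 lines: wqo chmet fzf zouud yfpw yxu xdjl
Hunk 2: at line 2 remove [fzf,zouud,yfpw] add [oraj] -> 5 lines: wqo chmet oraj yxu xdjl
Hunk 3: at line 2 remove [oraj] add [zvi,bizyx] -> 6 lines: wqo chmet zvi bizyx yxu xdjl
Final line count: 6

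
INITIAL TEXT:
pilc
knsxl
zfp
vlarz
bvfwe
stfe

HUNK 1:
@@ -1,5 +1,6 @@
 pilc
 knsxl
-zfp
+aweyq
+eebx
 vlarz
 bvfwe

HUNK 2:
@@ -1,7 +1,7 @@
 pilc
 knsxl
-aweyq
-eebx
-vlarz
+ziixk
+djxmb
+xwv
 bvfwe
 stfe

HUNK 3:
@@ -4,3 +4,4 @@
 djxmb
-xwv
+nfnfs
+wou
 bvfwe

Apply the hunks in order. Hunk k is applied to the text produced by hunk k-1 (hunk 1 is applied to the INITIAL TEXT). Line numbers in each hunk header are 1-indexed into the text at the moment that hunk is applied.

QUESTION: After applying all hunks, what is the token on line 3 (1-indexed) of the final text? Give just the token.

Answer: ziixk

Derivation:
Hunk 1: at line 1 remove [zfp] add [aweyq,eebx] -> 7 lines: pilc knsxl aweyq eebx vlarz bvfwe stfe
Hunk 2: at line 1 remove [aweyq,eebx,vlarz] add [ziixk,djxmb,xwv] -> 7 lines: pilc knsxl ziixk djxmb xwv bvfwe stfe
Hunk 3: at line 4 remove [xwv] add [nfnfs,wou] -> 8 lines: pilc knsxl ziixk djxmb nfnfs wou bvfwe stfe
Final line 3: ziixk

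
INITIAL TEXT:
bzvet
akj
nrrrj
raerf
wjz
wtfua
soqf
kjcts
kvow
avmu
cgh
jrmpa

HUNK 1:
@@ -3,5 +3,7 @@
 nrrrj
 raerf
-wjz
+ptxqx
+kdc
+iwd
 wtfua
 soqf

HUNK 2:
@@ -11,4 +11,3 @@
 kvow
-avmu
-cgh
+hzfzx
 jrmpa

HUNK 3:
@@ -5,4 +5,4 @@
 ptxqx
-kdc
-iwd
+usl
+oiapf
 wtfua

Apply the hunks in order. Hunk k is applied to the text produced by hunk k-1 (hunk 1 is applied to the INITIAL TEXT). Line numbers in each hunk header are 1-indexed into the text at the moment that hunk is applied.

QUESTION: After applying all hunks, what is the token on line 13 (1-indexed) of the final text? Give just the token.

Answer: jrmpa

Derivation:
Hunk 1: at line 3 remove [wjz] add [ptxqx,kdc,iwd] -> 14 lines: bzvet akj nrrrj raerf ptxqx kdc iwd wtfua soqf kjcts kvow avmu cgh jrmpa
Hunk 2: at line 11 remove [avmu,cgh] add [hzfzx] -> 13 lines: bzvet akj nrrrj raerf ptxqx kdc iwd wtfua soqf kjcts kvow hzfzx jrmpa
Hunk 3: at line 5 remove [kdc,iwd] add [usl,oiapf] -> 13 lines: bzvet akj nrrrj raerf ptxqx usl oiapf wtfua soqf kjcts kvow hzfzx jrmpa
Final line 13: jrmpa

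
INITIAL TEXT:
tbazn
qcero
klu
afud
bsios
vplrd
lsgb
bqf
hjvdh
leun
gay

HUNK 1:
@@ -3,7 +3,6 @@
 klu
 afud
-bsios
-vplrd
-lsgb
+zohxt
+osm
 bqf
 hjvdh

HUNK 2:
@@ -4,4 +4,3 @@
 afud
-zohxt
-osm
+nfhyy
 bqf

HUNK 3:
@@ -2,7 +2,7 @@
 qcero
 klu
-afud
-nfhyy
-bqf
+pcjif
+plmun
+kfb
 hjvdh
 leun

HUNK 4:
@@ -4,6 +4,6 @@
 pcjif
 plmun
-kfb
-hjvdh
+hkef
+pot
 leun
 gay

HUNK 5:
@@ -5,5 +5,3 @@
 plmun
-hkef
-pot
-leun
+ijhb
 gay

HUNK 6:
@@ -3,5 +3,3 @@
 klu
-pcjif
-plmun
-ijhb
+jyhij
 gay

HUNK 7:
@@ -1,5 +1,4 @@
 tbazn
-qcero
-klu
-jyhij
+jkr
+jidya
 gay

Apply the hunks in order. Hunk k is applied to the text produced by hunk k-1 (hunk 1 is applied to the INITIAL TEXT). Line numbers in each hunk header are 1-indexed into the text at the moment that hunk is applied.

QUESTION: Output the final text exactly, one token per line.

Answer: tbazn
jkr
jidya
gay

Derivation:
Hunk 1: at line 3 remove [bsios,vplrd,lsgb] add [zohxt,osm] -> 10 lines: tbazn qcero klu afud zohxt osm bqf hjvdh leun gay
Hunk 2: at line 4 remove [zohxt,osm] add [nfhyy] -> 9 lines: tbazn qcero klu afud nfhyy bqf hjvdh leun gay
Hunk 3: at line 2 remove [afud,nfhyy,bqf] add [pcjif,plmun,kfb] -> 9 lines: tbazn qcero klu pcjif plmun kfb hjvdh leun gay
Hunk 4: at line 4 remove [kfb,hjvdh] add [hkef,pot] -> 9 lines: tbazn qcero klu pcjif plmun hkef pot leun gay
Hunk 5: at line 5 remove [hkef,pot,leun] add [ijhb] -> 7 lines: tbazn qcero klu pcjif plmun ijhb gay
Hunk 6: at line 3 remove [pcjif,plmun,ijhb] add [jyhij] -> 5 lines: tbazn qcero klu jyhij gay
Hunk 7: at line 1 remove [qcero,klu,jyhij] add [jkr,jidya] -> 4 lines: tbazn jkr jidya gay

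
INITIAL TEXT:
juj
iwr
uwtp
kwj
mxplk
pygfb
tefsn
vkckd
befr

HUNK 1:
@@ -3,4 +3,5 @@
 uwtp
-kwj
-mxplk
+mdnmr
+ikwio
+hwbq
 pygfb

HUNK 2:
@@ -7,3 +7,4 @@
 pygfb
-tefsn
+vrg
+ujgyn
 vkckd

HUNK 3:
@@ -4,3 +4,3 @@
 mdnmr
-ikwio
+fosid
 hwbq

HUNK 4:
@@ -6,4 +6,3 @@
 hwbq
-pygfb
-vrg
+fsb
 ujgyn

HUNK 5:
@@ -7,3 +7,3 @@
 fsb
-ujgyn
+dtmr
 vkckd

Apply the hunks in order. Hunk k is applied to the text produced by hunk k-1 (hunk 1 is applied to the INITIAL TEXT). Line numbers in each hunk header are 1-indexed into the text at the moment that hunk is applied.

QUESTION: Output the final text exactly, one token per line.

Answer: juj
iwr
uwtp
mdnmr
fosid
hwbq
fsb
dtmr
vkckd
befr

Derivation:
Hunk 1: at line 3 remove [kwj,mxplk] add [mdnmr,ikwio,hwbq] -> 10 lines: juj iwr uwtp mdnmr ikwio hwbq pygfb tefsn vkckd befr
Hunk 2: at line 7 remove [tefsn] add [vrg,ujgyn] -> 11 lines: juj iwr uwtp mdnmr ikwio hwbq pygfb vrg ujgyn vkckd befr
Hunk 3: at line 4 remove [ikwio] add [fosid] -> 11 lines: juj iwr uwtp mdnmr fosid hwbq pygfb vrg ujgyn vkckd befr
Hunk 4: at line 6 remove [pygfb,vrg] add [fsb] -> 10 lines: juj iwr uwtp mdnmr fosid hwbq fsb ujgyn vkckd befr
Hunk 5: at line 7 remove [ujgyn] add [dtmr] -> 10 lines: juj iwr uwtp mdnmr fosid hwbq fsb dtmr vkckd befr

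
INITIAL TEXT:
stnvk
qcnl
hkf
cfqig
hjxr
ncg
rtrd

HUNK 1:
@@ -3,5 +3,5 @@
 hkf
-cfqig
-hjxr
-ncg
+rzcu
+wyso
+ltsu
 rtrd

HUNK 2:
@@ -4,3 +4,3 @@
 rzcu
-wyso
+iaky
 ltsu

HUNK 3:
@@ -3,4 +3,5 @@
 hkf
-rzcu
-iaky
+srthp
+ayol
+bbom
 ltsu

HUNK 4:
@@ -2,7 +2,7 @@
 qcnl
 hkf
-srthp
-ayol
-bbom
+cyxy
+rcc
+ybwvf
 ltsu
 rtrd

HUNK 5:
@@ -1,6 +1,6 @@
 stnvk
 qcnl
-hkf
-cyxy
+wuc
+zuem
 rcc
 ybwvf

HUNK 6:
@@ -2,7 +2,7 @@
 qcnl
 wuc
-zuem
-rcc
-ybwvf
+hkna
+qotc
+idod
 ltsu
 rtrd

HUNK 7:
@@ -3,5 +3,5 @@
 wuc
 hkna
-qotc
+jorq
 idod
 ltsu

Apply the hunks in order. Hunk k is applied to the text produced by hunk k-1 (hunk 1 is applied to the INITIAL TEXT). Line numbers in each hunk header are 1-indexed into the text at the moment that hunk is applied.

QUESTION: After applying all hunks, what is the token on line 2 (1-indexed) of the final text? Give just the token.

Hunk 1: at line 3 remove [cfqig,hjxr,ncg] add [rzcu,wyso,ltsu] -> 7 lines: stnvk qcnl hkf rzcu wyso ltsu rtrd
Hunk 2: at line 4 remove [wyso] add [iaky] -> 7 lines: stnvk qcnl hkf rzcu iaky ltsu rtrd
Hunk 3: at line 3 remove [rzcu,iaky] add [srthp,ayol,bbom] -> 8 lines: stnvk qcnl hkf srthp ayol bbom ltsu rtrd
Hunk 4: at line 2 remove [srthp,ayol,bbom] add [cyxy,rcc,ybwvf] -> 8 lines: stnvk qcnl hkf cyxy rcc ybwvf ltsu rtrd
Hunk 5: at line 1 remove [hkf,cyxy] add [wuc,zuem] -> 8 lines: stnvk qcnl wuc zuem rcc ybwvf ltsu rtrd
Hunk 6: at line 2 remove [zuem,rcc,ybwvf] add [hkna,qotc,idod] -> 8 lines: stnvk qcnl wuc hkna qotc idod ltsu rtrd
Hunk 7: at line 3 remove [qotc] add [jorq] -> 8 lines: stnvk qcnl wuc hkna jorq idod ltsu rtrd
Final line 2: qcnl

Answer: qcnl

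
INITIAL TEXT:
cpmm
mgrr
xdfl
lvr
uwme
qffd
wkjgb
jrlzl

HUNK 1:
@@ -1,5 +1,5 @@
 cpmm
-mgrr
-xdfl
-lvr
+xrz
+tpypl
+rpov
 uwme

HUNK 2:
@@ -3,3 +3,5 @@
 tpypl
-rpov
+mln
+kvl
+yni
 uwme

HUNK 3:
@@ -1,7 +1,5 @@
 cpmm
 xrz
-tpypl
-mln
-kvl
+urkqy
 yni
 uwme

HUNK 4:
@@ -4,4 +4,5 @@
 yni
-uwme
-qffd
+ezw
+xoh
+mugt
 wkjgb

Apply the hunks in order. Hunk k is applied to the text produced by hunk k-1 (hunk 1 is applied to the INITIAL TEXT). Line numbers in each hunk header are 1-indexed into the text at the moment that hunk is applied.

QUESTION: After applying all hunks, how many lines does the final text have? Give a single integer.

Hunk 1: at line 1 remove [mgrr,xdfl,lvr] add [xrz,tpypl,rpov] -> 8 lines: cpmm xrz tpypl rpov uwme qffd wkjgb jrlzl
Hunk 2: at line 3 remove [rpov] add [mln,kvl,yni] -> 10 lines: cpmm xrz tpypl mln kvl yni uwme qffd wkjgb jrlzl
Hunk 3: at line 1 remove [tpypl,mln,kvl] add [urkqy] -> 8 lines: cpmm xrz urkqy yni uwme qffd wkjgb jrlzl
Hunk 4: at line 4 remove [uwme,qffd] add [ezw,xoh,mugt] -> 9 lines: cpmm xrz urkqy yni ezw xoh mugt wkjgb jrlzl
Final line count: 9

Answer: 9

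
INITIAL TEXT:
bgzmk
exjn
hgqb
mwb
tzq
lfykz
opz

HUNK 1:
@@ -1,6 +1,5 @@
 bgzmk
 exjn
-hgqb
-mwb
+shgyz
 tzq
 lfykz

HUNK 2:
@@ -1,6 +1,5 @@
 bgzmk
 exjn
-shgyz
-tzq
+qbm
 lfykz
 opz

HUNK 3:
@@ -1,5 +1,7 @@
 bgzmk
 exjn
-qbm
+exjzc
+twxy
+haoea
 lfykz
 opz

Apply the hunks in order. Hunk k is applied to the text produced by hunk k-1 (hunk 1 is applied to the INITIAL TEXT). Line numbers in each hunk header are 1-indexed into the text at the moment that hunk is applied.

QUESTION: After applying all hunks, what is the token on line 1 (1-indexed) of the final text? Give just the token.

Answer: bgzmk

Derivation:
Hunk 1: at line 1 remove [hgqb,mwb] add [shgyz] -> 6 lines: bgzmk exjn shgyz tzq lfykz opz
Hunk 2: at line 1 remove [shgyz,tzq] add [qbm] -> 5 lines: bgzmk exjn qbm lfykz opz
Hunk 3: at line 1 remove [qbm] add [exjzc,twxy,haoea] -> 7 lines: bgzmk exjn exjzc twxy haoea lfykz opz
Final line 1: bgzmk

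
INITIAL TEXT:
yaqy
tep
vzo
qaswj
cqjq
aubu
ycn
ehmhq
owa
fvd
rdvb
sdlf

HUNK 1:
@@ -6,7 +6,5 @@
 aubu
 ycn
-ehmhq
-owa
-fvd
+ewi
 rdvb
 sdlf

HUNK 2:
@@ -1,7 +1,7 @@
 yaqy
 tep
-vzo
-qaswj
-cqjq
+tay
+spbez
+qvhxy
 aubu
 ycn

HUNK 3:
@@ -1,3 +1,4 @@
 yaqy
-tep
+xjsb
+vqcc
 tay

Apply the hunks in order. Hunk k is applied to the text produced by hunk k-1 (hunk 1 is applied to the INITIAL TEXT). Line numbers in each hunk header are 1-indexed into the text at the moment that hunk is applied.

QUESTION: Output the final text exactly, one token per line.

Hunk 1: at line 6 remove [ehmhq,owa,fvd] add [ewi] -> 10 lines: yaqy tep vzo qaswj cqjq aubu ycn ewi rdvb sdlf
Hunk 2: at line 1 remove [vzo,qaswj,cqjq] add [tay,spbez,qvhxy] -> 10 lines: yaqy tep tay spbez qvhxy aubu ycn ewi rdvb sdlf
Hunk 3: at line 1 remove [tep] add [xjsb,vqcc] -> 11 lines: yaqy xjsb vqcc tay spbez qvhxy aubu ycn ewi rdvb sdlf

Answer: yaqy
xjsb
vqcc
tay
spbez
qvhxy
aubu
ycn
ewi
rdvb
sdlf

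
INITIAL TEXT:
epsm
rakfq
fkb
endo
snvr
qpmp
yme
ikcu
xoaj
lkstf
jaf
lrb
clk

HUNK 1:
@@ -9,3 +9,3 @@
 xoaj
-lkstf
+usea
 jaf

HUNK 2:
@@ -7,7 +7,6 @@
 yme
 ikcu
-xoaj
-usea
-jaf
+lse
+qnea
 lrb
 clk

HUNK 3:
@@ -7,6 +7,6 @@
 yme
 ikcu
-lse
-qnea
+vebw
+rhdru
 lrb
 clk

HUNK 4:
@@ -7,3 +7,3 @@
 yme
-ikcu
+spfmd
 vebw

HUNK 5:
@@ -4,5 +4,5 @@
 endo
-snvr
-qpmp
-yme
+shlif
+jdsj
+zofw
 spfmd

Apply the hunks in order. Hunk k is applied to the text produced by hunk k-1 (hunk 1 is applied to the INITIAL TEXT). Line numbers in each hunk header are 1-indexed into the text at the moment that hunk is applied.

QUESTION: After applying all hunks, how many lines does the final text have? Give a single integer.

Hunk 1: at line 9 remove [lkstf] add [usea] -> 13 lines: epsm rakfq fkb endo snvr qpmp yme ikcu xoaj usea jaf lrb clk
Hunk 2: at line 7 remove [xoaj,usea,jaf] add [lse,qnea] -> 12 lines: epsm rakfq fkb endo snvr qpmp yme ikcu lse qnea lrb clk
Hunk 3: at line 7 remove [lse,qnea] add [vebw,rhdru] -> 12 lines: epsm rakfq fkb endo snvr qpmp yme ikcu vebw rhdru lrb clk
Hunk 4: at line 7 remove [ikcu] add [spfmd] -> 12 lines: epsm rakfq fkb endo snvr qpmp yme spfmd vebw rhdru lrb clk
Hunk 5: at line 4 remove [snvr,qpmp,yme] add [shlif,jdsj,zofw] -> 12 lines: epsm rakfq fkb endo shlif jdsj zofw spfmd vebw rhdru lrb clk
Final line count: 12

Answer: 12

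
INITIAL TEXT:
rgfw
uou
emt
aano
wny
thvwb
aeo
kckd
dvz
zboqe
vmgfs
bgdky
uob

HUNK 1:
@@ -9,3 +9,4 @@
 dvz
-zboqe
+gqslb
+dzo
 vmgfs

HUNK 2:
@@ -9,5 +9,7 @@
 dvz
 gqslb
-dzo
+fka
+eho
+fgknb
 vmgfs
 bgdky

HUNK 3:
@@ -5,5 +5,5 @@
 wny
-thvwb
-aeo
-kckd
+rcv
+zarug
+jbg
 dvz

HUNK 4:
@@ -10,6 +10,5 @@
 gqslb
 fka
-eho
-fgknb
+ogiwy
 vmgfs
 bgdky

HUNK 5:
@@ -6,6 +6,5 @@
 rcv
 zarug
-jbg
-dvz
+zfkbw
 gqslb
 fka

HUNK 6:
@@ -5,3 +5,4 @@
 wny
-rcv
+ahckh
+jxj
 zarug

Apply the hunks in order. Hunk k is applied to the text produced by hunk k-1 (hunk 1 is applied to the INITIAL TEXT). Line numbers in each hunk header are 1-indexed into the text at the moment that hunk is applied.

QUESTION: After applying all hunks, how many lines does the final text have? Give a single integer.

Hunk 1: at line 9 remove [zboqe] add [gqslb,dzo] -> 14 lines: rgfw uou emt aano wny thvwb aeo kckd dvz gqslb dzo vmgfs bgdky uob
Hunk 2: at line 9 remove [dzo] add [fka,eho,fgknb] -> 16 lines: rgfw uou emt aano wny thvwb aeo kckd dvz gqslb fka eho fgknb vmgfs bgdky uob
Hunk 3: at line 5 remove [thvwb,aeo,kckd] add [rcv,zarug,jbg] -> 16 lines: rgfw uou emt aano wny rcv zarug jbg dvz gqslb fka eho fgknb vmgfs bgdky uob
Hunk 4: at line 10 remove [eho,fgknb] add [ogiwy] -> 15 lines: rgfw uou emt aano wny rcv zarug jbg dvz gqslb fka ogiwy vmgfs bgdky uob
Hunk 5: at line 6 remove [jbg,dvz] add [zfkbw] -> 14 lines: rgfw uou emt aano wny rcv zarug zfkbw gqslb fka ogiwy vmgfs bgdky uob
Hunk 6: at line 5 remove [rcv] add [ahckh,jxj] -> 15 lines: rgfw uou emt aano wny ahckh jxj zarug zfkbw gqslb fka ogiwy vmgfs bgdky uob
Final line count: 15

Answer: 15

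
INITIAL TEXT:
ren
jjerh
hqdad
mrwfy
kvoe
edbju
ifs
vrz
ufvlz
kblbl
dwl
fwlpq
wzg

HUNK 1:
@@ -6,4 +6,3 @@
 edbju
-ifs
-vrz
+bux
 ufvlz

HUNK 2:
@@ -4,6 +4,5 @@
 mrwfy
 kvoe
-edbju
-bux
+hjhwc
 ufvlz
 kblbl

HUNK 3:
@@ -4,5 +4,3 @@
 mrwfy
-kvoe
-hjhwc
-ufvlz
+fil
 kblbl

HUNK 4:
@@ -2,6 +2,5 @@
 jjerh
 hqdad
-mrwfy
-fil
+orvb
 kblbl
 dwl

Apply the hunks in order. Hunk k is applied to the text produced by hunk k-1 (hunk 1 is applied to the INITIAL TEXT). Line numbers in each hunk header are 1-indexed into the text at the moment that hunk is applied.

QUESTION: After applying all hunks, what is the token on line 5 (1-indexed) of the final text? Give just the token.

Hunk 1: at line 6 remove [ifs,vrz] add [bux] -> 12 lines: ren jjerh hqdad mrwfy kvoe edbju bux ufvlz kblbl dwl fwlpq wzg
Hunk 2: at line 4 remove [edbju,bux] add [hjhwc] -> 11 lines: ren jjerh hqdad mrwfy kvoe hjhwc ufvlz kblbl dwl fwlpq wzg
Hunk 3: at line 4 remove [kvoe,hjhwc,ufvlz] add [fil] -> 9 lines: ren jjerh hqdad mrwfy fil kblbl dwl fwlpq wzg
Hunk 4: at line 2 remove [mrwfy,fil] add [orvb] -> 8 lines: ren jjerh hqdad orvb kblbl dwl fwlpq wzg
Final line 5: kblbl

Answer: kblbl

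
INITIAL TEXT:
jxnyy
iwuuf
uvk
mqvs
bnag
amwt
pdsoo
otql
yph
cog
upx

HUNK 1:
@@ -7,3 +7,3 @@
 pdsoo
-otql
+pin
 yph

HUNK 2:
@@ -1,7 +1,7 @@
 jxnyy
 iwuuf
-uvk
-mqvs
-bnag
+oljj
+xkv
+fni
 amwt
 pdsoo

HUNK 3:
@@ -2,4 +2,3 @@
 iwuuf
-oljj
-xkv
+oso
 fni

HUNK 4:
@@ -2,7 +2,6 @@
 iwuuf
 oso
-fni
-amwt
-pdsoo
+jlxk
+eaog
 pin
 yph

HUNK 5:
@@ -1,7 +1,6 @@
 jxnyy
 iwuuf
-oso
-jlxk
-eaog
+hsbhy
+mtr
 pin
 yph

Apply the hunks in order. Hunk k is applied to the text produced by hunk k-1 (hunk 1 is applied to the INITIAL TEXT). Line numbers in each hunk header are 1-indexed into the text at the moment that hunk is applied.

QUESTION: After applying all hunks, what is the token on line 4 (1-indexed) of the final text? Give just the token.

Answer: mtr

Derivation:
Hunk 1: at line 7 remove [otql] add [pin] -> 11 lines: jxnyy iwuuf uvk mqvs bnag amwt pdsoo pin yph cog upx
Hunk 2: at line 1 remove [uvk,mqvs,bnag] add [oljj,xkv,fni] -> 11 lines: jxnyy iwuuf oljj xkv fni amwt pdsoo pin yph cog upx
Hunk 3: at line 2 remove [oljj,xkv] add [oso] -> 10 lines: jxnyy iwuuf oso fni amwt pdsoo pin yph cog upx
Hunk 4: at line 2 remove [fni,amwt,pdsoo] add [jlxk,eaog] -> 9 lines: jxnyy iwuuf oso jlxk eaog pin yph cog upx
Hunk 5: at line 1 remove [oso,jlxk,eaog] add [hsbhy,mtr] -> 8 lines: jxnyy iwuuf hsbhy mtr pin yph cog upx
Final line 4: mtr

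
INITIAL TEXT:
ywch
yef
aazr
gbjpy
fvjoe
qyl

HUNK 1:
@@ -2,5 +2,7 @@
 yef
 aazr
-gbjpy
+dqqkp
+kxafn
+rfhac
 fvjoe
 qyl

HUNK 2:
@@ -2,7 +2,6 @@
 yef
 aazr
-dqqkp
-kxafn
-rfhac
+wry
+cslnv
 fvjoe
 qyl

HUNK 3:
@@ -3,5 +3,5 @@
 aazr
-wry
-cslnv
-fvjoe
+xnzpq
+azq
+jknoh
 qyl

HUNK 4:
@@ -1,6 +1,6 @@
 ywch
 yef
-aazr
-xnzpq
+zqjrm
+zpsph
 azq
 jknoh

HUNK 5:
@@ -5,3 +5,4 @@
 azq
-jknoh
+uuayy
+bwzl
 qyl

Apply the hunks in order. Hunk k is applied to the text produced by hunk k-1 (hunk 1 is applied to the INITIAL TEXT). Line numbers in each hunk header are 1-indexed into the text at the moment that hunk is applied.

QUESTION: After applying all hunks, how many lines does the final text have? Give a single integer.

Answer: 8

Derivation:
Hunk 1: at line 2 remove [gbjpy] add [dqqkp,kxafn,rfhac] -> 8 lines: ywch yef aazr dqqkp kxafn rfhac fvjoe qyl
Hunk 2: at line 2 remove [dqqkp,kxafn,rfhac] add [wry,cslnv] -> 7 lines: ywch yef aazr wry cslnv fvjoe qyl
Hunk 3: at line 3 remove [wry,cslnv,fvjoe] add [xnzpq,azq,jknoh] -> 7 lines: ywch yef aazr xnzpq azq jknoh qyl
Hunk 4: at line 1 remove [aazr,xnzpq] add [zqjrm,zpsph] -> 7 lines: ywch yef zqjrm zpsph azq jknoh qyl
Hunk 5: at line 5 remove [jknoh] add [uuayy,bwzl] -> 8 lines: ywch yef zqjrm zpsph azq uuayy bwzl qyl
Final line count: 8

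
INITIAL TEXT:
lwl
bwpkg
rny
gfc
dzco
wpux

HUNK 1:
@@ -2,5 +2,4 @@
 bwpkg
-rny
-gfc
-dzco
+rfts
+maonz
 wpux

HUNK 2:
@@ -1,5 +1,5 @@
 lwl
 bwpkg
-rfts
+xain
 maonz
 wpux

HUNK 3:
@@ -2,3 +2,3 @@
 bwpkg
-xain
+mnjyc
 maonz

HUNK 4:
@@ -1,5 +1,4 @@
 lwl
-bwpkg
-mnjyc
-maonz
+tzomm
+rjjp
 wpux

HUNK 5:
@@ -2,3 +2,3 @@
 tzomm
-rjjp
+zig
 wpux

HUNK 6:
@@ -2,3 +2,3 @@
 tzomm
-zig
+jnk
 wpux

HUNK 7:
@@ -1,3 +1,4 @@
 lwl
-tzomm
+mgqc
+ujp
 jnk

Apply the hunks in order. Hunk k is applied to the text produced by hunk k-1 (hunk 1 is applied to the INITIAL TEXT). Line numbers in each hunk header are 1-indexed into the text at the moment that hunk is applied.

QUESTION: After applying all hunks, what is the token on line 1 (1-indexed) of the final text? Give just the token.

Hunk 1: at line 2 remove [rny,gfc,dzco] add [rfts,maonz] -> 5 lines: lwl bwpkg rfts maonz wpux
Hunk 2: at line 1 remove [rfts] add [xain] -> 5 lines: lwl bwpkg xain maonz wpux
Hunk 3: at line 2 remove [xain] add [mnjyc] -> 5 lines: lwl bwpkg mnjyc maonz wpux
Hunk 4: at line 1 remove [bwpkg,mnjyc,maonz] add [tzomm,rjjp] -> 4 lines: lwl tzomm rjjp wpux
Hunk 5: at line 2 remove [rjjp] add [zig] -> 4 lines: lwl tzomm zig wpux
Hunk 6: at line 2 remove [zig] add [jnk] -> 4 lines: lwl tzomm jnk wpux
Hunk 7: at line 1 remove [tzomm] add [mgqc,ujp] -> 5 lines: lwl mgqc ujp jnk wpux
Final line 1: lwl

Answer: lwl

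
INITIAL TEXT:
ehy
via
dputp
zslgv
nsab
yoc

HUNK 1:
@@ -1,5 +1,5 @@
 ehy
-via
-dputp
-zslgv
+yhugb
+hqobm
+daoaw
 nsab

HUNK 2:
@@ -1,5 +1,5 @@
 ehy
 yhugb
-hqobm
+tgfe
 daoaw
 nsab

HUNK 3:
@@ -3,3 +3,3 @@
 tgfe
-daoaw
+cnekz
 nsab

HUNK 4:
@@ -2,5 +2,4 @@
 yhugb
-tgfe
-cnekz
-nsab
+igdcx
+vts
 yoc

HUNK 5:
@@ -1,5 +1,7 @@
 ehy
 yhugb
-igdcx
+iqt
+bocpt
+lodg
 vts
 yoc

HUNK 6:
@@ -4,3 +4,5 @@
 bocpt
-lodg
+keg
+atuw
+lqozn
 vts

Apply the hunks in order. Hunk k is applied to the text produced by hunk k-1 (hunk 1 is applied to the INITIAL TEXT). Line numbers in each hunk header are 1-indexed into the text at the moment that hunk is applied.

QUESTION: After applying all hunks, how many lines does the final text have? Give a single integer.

Answer: 9

Derivation:
Hunk 1: at line 1 remove [via,dputp,zslgv] add [yhugb,hqobm,daoaw] -> 6 lines: ehy yhugb hqobm daoaw nsab yoc
Hunk 2: at line 1 remove [hqobm] add [tgfe] -> 6 lines: ehy yhugb tgfe daoaw nsab yoc
Hunk 3: at line 3 remove [daoaw] add [cnekz] -> 6 lines: ehy yhugb tgfe cnekz nsab yoc
Hunk 4: at line 2 remove [tgfe,cnekz,nsab] add [igdcx,vts] -> 5 lines: ehy yhugb igdcx vts yoc
Hunk 5: at line 1 remove [igdcx] add [iqt,bocpt,lodg] -> 7 lines: ehy yhugb iqt bocpt lodg vts yoc
Hunk 6: at line 4 remove [lodg] add [keg,atuw,lqozn] -> 9 lines: ehy yhugb iqt bocpt keg atuw lqozn vts yoc
Final line count: 9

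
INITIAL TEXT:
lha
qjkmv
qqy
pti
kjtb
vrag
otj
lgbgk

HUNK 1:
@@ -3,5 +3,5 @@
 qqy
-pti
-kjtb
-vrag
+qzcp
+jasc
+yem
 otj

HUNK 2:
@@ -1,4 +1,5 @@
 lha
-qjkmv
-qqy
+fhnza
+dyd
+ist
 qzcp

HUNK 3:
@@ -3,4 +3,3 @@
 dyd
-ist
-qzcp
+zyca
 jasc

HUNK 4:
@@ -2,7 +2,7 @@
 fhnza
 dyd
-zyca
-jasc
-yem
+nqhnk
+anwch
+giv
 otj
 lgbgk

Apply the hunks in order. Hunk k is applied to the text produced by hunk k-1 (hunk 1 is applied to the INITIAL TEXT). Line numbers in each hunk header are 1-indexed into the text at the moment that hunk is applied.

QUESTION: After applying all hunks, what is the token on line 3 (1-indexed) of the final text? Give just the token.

Hunk 1: at line 3 remove [pti,kjtb,vrag] add [qzcp,jasc,yem] -> 8 lines: lha qjkmv qqy qzcp jasc yem otj lgbgk
Hunk 2: at line 1 remove [qjkmv,qqy] add [fhnza,dyd,ist] -> 9 lines: lha fhnza dyd ist qzcp jasc yem otj lgbgk
Hunk 3: at line 3 remove [ist,qzcp] add [zyca] -> 8 lines: lha fhnza dyd zyca jasc yem otj lgbgk
Hunk 4: at line 2 remove [zyca,jasc,yem] add [nqhnk,anwch,giv] -> 8 lines: lha fhnza dyd nqhnk anwch giv otj lgbgk
Final line 3: dyd

Answer: dyd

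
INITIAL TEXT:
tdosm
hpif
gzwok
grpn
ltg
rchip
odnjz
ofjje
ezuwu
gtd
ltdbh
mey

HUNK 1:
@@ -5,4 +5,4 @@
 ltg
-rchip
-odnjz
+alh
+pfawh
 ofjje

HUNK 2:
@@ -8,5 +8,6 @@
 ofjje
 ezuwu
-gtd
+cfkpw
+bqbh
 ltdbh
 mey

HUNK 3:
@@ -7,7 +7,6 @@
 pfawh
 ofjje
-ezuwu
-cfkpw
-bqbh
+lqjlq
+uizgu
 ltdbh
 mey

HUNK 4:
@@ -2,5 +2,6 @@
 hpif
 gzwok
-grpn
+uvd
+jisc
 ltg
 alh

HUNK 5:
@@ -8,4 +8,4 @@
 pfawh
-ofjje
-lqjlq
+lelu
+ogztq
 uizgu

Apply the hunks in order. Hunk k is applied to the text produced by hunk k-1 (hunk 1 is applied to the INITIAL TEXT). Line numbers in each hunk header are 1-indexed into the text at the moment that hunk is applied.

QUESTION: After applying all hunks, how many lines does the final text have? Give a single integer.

Hunk 1: at line 5 remove [rchip,odnjz] add [alh,pfawh] -> 12 lines: tdosm hpif gzwok grpn ltg alh pfawh ofjje ezuwu gtd ltdbh mey
Hunk 2: at line 8 remove [gtd] add [cfkpw,bqbh] -> 13 lines: tdosm hpif gzwok grpn ltg alh pfawh ofjje ezuwu cfkpw bqbh ltdbh mey
Hunk 3: at line 7 remove [ezuwu,cfkpw,bqbh] add [lqjlq,uizgu] -> 12 lines: tdosm hpif gzwok grpn ltg alh pfawh ofjje lqjlq uizgu ltdbh mey
Hunk 4: at line 2 remove [grpn] add [uvd,jisc] -> 13 lines: tdosm hpif gzwok uvd jisc ltg alh pfawh ofjje lqjlq uizgu ltdbh mey
Hunk 5: at line 8 remove [ofjje,lqjlq] add [lelu,ogztq] -> 13 lines: tdosm hpif gzwok uvd jisc ltg alh pfawh lelu ogztq uizgu ltdbh mey
Final line count: 13

Answer: 13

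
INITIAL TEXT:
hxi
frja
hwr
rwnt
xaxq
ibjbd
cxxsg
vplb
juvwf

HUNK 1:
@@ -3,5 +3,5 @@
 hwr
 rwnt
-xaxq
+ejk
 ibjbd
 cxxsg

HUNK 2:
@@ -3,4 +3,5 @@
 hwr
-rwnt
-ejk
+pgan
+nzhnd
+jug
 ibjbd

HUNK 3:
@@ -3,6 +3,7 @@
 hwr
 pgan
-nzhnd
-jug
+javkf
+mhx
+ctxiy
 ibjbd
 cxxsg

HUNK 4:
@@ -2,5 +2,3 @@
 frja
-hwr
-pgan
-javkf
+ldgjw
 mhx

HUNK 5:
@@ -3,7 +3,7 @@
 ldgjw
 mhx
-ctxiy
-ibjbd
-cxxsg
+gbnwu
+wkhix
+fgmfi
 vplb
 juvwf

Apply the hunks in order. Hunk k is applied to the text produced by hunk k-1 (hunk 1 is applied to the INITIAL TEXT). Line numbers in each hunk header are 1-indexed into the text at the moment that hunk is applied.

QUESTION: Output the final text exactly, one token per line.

Answer: hxi
frja
ldgjw
mhx
gbnwu
wkhix
fgmfi
vplb
juvwf

Derivation:
Hunk 1: at line 3 remove [xaxq] add [ejk] -> 9 lines: hxi frja hwr rwnt ejk ibjbd cxxsg vplb juvwf
Hunk 2: at line 3 remove [rwnt,ejk] add [pgan,nzhnd,jug] -> 10 lines: hxi frja hwr pgan nzhnd jug ibjbd cxxsg vplb juvwf
Hunk 3: at line 3 remove [nzhnd,jug] add [javkf,mhx,ctxiy] -> 11 lines: hxi frja hwr pgan javkf mhx ctxiy ibjbd cxxsg vplb juvwf
Hunk 4: at line 2 remove [hwr,pgan,javkf] add [ldgjw] -> 9 lines: hxi frja ldgjw mhx ctxiy ibjbd cxxsg vplb juvwf
Hunk 5: at line 3 remove [ctxiy,ibjbd,cxxsg] add [gbnwu,wkhix,fgmfi] -> 9 lines: hxi frja ldgjw mhx gbnwu wkhix fgmfi vplb juvwf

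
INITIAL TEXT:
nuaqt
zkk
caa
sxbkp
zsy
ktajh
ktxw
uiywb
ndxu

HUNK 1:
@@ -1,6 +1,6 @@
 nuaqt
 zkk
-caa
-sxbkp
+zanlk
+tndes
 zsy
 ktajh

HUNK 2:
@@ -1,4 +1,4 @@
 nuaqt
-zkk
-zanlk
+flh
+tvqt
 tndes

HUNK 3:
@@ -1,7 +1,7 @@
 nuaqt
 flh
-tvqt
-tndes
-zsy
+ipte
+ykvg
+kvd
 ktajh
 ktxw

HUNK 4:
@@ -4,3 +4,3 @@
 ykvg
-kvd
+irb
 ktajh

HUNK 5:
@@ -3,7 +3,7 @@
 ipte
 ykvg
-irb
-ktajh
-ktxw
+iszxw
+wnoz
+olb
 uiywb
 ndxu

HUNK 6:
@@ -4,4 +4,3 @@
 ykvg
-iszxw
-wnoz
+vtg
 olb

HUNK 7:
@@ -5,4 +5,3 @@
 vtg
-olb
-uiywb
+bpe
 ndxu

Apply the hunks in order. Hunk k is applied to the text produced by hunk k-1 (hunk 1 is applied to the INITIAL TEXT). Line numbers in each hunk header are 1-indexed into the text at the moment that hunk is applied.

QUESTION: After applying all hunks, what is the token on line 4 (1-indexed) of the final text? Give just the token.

Answer: ykvg

Derivation:
Hunk 1: at line 1 remove [caa,sxbkp] add [zanlk,tndes] -> 9 lines: nuaqt zkk zanlk tndes zsy ktajh ktxw uiywb ndxu
Hunk 2: at line 1 remove [zkk,zanlk] add [flh,tvqt] -> 9 lines: nuaqt flh tvqt tndes zsy ktajh ktxw uiywb ndxu
Hunk 3: at line 1 remove [tvqt,tndes,zsy] add [ipte,ykvg,kvd] -> 9 lines: nuaqt flh ipte ykvg kvd ktajh ktxw uiywb ndxu
Hunk 4: at line 4 remove [kvd] add [irb] -> 9 lines: nuaqt flh ipte ykvg irb ktajh ktxw uiywb ndxu
Hunk 5: at line 3 remove [irb,ktajh,ktxw] add [iszxw,wnoz,olb] -> 9 lines: nuaqt flh ipte ykvg iszxw wnoz olb uiywb ndxu
Hunk 6: at line 4 remove [iszxw,wnoz] add [vtg] -> 8 lines: nuaqt flh ipte ykvg vtg olb uiywb ndxu
Hunk 7: at line 5 remove [olb,uiywb] add [bpe] -> 7 lines: nuaqt flh ipte ykvg vtg bpe ndxu
Final line 4: ykvg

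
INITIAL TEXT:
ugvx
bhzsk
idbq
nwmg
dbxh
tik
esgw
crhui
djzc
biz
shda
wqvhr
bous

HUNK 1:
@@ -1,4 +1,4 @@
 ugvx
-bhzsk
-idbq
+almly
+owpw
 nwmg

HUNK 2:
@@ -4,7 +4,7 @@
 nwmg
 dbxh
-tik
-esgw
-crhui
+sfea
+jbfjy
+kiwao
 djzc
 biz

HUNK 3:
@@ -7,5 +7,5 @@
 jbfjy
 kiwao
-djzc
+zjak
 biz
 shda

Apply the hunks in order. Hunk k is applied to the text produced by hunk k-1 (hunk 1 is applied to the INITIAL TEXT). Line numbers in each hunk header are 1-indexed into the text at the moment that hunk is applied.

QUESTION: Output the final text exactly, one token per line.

Answer: ugvx
almly
owpw
nwmg
dbxh
sfea
jbfjy
kiwao
zjak
biz
shda
wqvhr
bous

Derivation:
Hunk 1: at line 1 remove [bhzsk,idbq] add [almly,owpw] -> 13 lines: ugvx almly owpw nwmg dbxh tik esgw crhui djzc biz shda wqvhr bous
Hunk 2: at line 4 remove [tik,esgw,crhui] add [sfea,jbfjy,kiwao] -> 13 lines: ugvx almly owpw nwmg dbxh sfea jbfjy kiwao djzc biz shda wqvhr bous
Hunk 3: at line 7 remove [djzc] add [zjak] -> 13 lines: ugvx almly owpw nwmg dbxh sfea jbfjy kiwao zjak biz shda wqvhr bous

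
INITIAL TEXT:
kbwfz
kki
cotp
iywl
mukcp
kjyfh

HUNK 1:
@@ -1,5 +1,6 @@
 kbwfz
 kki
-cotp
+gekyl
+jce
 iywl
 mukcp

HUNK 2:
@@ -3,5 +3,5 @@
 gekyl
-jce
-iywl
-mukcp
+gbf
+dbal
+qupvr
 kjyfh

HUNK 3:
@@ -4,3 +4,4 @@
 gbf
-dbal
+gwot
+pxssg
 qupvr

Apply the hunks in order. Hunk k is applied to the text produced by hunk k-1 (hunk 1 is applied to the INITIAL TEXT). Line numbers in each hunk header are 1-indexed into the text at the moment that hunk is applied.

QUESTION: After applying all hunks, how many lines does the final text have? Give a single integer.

Hunk 1: at line 1 remove [cotp] add [gekyl,jce] -> 7 lines: kbwfz kki gekyl jce iywl mukcp kjyfh
Hunk 2: at line 3 remove [jce,iywl,mukcp] add [gbf,dbal,qupvr] -> 7 lines: kbwfz kki gekyl gbf dbal qupvr kjyfh
Hunk 3: at line 4 remove [dbal] add [gwot,pxssg] -> 8 lines: kbwfz kki gekyl gbf gwot pxssg qupvr kjyfh
Final line count: 8

Answer: 8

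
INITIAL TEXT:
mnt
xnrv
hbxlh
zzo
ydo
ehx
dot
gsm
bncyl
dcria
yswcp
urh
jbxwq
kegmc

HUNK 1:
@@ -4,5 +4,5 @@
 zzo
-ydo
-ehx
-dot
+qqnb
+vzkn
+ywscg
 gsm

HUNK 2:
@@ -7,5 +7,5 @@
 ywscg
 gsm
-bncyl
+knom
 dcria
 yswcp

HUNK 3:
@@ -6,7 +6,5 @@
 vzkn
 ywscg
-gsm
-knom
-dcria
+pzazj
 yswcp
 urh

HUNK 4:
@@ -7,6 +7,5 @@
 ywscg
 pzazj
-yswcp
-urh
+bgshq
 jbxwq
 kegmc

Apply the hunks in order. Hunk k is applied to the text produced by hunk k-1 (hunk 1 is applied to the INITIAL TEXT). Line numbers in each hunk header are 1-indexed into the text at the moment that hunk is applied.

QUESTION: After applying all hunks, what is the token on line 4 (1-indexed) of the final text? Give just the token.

Answer: zzo

Derivation:
Hunk 1: at line 4 remove [ydo,ehx,dot] add [qqnb,vzkn,ywscg] -> 14 lines: mnt xnrv hbxlh zzo qqnb vzkn ywscg gsm bncyl dcria yswcp urh jbxwq kegmc
Hunk 2: at line 7 remove [bncyl] add [knom] -> 14 lines: mnt xnrv hbxlh zzo qqnb vzkn ywscg gsm knom dcria yswcp urh jbxwq kegmc
Hunk 3: at line 6 remove [gsm,knom,dcria] add [pzazj] -> 12 lines: mnt xnrv hbxlh zzo qqnb vzkn ywscg pzazj yswcp urh jbxwq kegmc
Hunk 4: at line 7 remove [yswcp,urh] add [bgshq] -> 11 lines: mnt xnrv hbxlh zzo qqnb vzkn ywscg pzazj bgshq jbxwq kegmc
Final line 4: zzo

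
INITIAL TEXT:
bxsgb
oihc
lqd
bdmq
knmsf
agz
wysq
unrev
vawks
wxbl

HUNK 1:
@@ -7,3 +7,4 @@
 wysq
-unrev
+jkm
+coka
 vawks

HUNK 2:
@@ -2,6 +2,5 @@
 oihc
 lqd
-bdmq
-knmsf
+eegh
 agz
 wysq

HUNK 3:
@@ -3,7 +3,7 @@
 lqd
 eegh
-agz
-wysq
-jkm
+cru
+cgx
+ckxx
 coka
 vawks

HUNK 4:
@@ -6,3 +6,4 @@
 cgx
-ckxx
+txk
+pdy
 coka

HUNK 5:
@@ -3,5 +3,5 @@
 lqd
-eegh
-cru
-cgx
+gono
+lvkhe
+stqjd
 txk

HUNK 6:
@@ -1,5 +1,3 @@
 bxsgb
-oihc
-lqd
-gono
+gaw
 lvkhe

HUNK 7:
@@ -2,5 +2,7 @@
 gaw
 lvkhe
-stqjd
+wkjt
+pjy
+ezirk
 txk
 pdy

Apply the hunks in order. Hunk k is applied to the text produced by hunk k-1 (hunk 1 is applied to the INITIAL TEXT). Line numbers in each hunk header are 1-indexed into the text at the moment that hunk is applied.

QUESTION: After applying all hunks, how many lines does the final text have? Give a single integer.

Answer: 11

Derivation:
Hunk 1: at line 7 remove [unrev] add [jkm,coka] -> 11 lines: bxsgb oihc lqd bdmq knmsf agz wysq jkm coka vawks wxbl
Hunk 2: at line 2 remove [bdmq,knmsf] add [eegh] -> 10 lines: bxsgb oihc lqd eegh agz wysq jkm coka vawks wxbl
Hunk 3: at line 3 remove [agz,wysq,jkm] add [cru,cgx,ckxx] -> 10 lines: bxsgb oihc lqd eegh cru cgx ckxx coka vawks wxbl
Hunk 4: at line 6 remove [ckxx] add [txk,pdy] -> 11 lines: bxsgb oihc lqd eegh cru cgx txk pdy coka vawks wxbl
Hunk 5: at line 3 remove [eegh,cru,cgx] add [gono,lvkhe,stqjd] -> 11 lines: bxsgb oihc lqd gono lvkhe stqjd txk pdy coka vawks wxbl
Hunk 6: at line 1 remove [oihc,lqd,gono] add [gaw] -> 9 lines: bxsgb gaw lvkhe stqjd txk pdy coka vawks wxbl
Hunk 7: at line 2 remove [stqjd] add [wkjt,pjy,ezirk] -> 11 lines: bxsgb gaw lvkhe wkjt pjy ezirk txk pdy coka vawks wxbl
Final line count: 11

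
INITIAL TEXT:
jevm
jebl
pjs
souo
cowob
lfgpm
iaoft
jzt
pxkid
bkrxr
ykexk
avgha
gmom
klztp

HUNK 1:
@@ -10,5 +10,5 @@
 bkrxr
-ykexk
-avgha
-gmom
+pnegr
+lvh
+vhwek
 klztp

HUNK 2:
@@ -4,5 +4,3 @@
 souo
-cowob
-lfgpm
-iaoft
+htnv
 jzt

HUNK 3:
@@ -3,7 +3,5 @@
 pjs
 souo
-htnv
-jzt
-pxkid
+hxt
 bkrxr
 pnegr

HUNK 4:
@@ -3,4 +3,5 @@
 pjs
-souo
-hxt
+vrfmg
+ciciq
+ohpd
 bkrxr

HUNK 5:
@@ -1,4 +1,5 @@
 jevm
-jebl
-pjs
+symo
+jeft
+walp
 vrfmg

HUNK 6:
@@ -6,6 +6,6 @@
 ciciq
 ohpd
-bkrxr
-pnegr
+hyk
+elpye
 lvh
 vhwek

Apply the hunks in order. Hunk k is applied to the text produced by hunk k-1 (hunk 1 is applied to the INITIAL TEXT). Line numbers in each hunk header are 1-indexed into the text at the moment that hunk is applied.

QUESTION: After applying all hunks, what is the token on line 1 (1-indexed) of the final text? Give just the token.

Answer: jevm

Derivation:
Hunk 1: at line 10 remove [ykexk,avgha,gmom] add [pnegr,lvh,vhwek] -> 14 lines: jevm jebl pjs souo cowob lfgpm iaoft jzt pxkid bkrxr pnegr lvh vhwek klztp
Hunk 2: at line 4 remove [cowob,lfgpm,iaoft] add [htnv] -> 12 lines: jevm jebl pjs souo htnv jzt pxkid bkrxr pnegr lvh vhwek klztp
Hunk 3: at line 3 remove [htnv,jzt,pxkid] add [hxt] -> 10 lines: jevm jebl pjs souo hxt bkrxr pnegr lvh vhwek klztp
Hunk 4: at line 3 remove [souo,hxt] add [vrfmg,ciciq,ohpd] -> 11 lines: jevm jebl pjs vrfmg ciciq ohpd bkrxr pnegr lvh vhwek klztp
Hunk 5: at line 1 remove [jebl,pjs] add [symo,jeft,walp] -> 12 lines: jevm symo jeft walp vrfmg ciciq ohpd bkrxr pnegr lvh vhwek klztp
Hunk 6: at line 6 remove [bkrxr,pnegr] add [hyk,elpye] -> 12 lines: jevm symo jeft walp vrfmg ciciq ohpd hyk elpye lvh vhwek klztp
Final line 1: jevm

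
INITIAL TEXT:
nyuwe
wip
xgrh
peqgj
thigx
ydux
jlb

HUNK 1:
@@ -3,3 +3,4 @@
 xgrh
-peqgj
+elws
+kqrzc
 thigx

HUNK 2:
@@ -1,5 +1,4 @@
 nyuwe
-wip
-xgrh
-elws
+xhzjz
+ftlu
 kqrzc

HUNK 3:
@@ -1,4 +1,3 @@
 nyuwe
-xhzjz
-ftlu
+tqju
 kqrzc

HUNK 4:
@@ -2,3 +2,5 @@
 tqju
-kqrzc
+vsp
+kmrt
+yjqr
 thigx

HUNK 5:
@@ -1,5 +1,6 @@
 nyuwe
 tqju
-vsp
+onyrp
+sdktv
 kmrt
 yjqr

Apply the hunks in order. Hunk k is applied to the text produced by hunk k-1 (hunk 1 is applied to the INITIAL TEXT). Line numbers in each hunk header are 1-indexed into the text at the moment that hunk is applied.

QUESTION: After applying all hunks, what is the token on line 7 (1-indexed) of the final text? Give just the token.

Answer: thigx

Derivation:
Hunk 1: at line 3 remove [peqgj] add [elws,kqrzc] -> 8 lines: nyuwe wip xgrh elws kqrzc thigx ydux jlb
Hunk 2: at line 1 remove [wip,xgrh,elws] add [xhzjz,ftlu] -> 7 lines: nyuwe xhzjz ftlu kqrzc thigx ydux jlb
Hunk 3: at line 1 remove [xhzjz,ftlu] add [tqju] -> 6 lines: nyuwe tqju kqrzc thigx ydux jlb
Hunk 4: at line 2 remove [kqrzc] add [vsp,kmrt,yjqr] -> 8 lines: nyuwe tqju vsp kmrt yjqr thigx ydux jlb
Hunk 5: at line 1 remove [vsp] add [onyrp,sdktv] -> 9 lines: nyuwe tqju onyrp sdktv kmrt yjqr thigx ydux jlb
Final line 7: thigx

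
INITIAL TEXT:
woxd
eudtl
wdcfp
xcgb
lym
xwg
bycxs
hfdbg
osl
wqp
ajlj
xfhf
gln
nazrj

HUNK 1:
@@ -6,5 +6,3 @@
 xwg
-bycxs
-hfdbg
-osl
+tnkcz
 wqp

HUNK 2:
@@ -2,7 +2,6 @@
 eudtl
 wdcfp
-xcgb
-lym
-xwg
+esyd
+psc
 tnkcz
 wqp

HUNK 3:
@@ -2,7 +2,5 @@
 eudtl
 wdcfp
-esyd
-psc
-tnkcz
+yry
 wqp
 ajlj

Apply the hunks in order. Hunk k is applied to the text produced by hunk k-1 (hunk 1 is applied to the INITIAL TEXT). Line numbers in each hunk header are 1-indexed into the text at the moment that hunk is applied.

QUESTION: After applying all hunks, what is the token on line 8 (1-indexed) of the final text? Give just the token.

Hunk 1: at line 6 remove [bycxs,hfdbg,osl] add [tnkcz] -> 12 lines: woxd eudtl wdcfp xcgb lym xwg tnkcz wqp ajlj xfhf gln nazrj
Hunk 2: at line 2 remove [xcgb,lym,xwg] add [esyd,psc] -> 11 lines: woxd eudtl wdcfp esyd psc tnkcz wqp ajlj xfhf gln nazrj
Hunk 3: at line 2 remove [esyd,psc,tnkcz] add [yry] -> 9 lines: woxd eudtl wdcfp yry wqp ajlj xfhf gln nazrj
Final line 8: gln

Answer: gln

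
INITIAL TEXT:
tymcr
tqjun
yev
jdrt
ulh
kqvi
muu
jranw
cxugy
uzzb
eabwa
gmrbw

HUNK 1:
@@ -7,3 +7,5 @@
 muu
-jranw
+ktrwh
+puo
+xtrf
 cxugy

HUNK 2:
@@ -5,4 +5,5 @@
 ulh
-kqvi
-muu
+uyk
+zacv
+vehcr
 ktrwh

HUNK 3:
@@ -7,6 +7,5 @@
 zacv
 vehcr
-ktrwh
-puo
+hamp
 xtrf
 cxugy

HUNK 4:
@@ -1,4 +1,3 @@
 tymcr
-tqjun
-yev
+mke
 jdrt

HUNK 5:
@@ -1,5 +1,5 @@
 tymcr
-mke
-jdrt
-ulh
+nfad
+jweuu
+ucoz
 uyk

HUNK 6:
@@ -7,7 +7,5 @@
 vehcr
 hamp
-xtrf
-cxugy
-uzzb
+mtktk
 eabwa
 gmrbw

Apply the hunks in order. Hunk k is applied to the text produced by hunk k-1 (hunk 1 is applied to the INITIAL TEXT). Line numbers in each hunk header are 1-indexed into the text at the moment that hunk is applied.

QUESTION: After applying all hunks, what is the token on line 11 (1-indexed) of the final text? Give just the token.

Answer: gmrbw

Derivation:
Hunk 1: at line 7 remove [jranw] add [ktrwh,puo,xtrf] -> 14 lines: tymcr tqjun yev jdrt ulh kqvi muu ktrwh puo xtrf cxugy uzzb eabwa gmrbw
Hunk 2: at line 5 remove [kqvi,muu] add [uyk,zacv,vehcr] -> 15 lines: tymcr tqjun yev jdrt ulh uyk zacv vehcr ktrwh puo xtrf cxugy uzzb eabwa gmrbw
Hunk 3: at line 7 remove [ktrwh,puo] add [hamp] -> 14 lines: tymcr tqjun yev jdrt ulh uyk zacv vehcr hamp xtrf cxugy uzzb eabwa gmrbw
Hunk 4: at line 1 remove [tqjun,yev] add [mke] -> 13 lines: tymcr mke jdrt ulh uyk zacv vehcr hamp xtrf cxugy uzzb eabwa gmrbw
Hunk 5: at line 1 remove [mke,jdrt,ulh] add [nfad,jweuu,ucoz] -> 13 lines: tymcr nfad jweuu ucoz uyk zacv vehcr hamp xtrf cxugy uzzb eabwa gmrbw
Hunk 6: at line 7 remove [xtrf,cxugy,uzzb] add [mtktk] -> 11 lines: tymcr nfad jweuu ucoz uyk zacv vehcr hamp mtktk eabwa gmrbw
Final line 11: gmrbw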